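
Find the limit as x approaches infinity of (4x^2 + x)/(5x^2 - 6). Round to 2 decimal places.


For limits at infinity with equal-degree polynomials,
we compare leading coefficients.
Numerator leading term: 4x^2
Denominator leading term: 5x^2
Divide both by x^2:
lim = (4 + 1/x) / (5 - 6/x^2)
As x -> infinity, the 1/x and 1/x^2 terms vanish:
= 4/5 = 0.80

0.80


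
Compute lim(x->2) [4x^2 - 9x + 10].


Since polynomials are continuous, we use direct substitution.
lim(x->2) of 4x^2 - 9x + 10
= 4 * 2^2 - 9 * 2 + 10
= 16 - 18 + 10
= 8

8


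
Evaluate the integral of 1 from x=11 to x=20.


The integral of a constant k over [a, b] equals k * (b - a).
integral from 11 to 20 of 1 dx
= 1 * (20 - 11)
= 1 * 9
= 9

9


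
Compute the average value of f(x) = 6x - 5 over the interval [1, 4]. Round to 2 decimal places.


Average value = 1/(b-a) * integral from a to b of f(x) dx
First compute the integral of 6x - 5:
F(x) = 3x^2 - 5x
F(4) = 3 * 16 - 5 * 4 = 28
F(1) = 3 * 1 - 5 * 1 = -2
Integral = 28 - (-2) = 30
Average = 30 / (4 - 1) = 30 / 3
= 10 = 10.00

10.00


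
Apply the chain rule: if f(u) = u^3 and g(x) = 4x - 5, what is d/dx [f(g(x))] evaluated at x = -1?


Using the chain rule: (f(g(x)))' = f'(g(x)) * g'(x)
First, find g(-1):
g(-1) = 4 * (-1) - 5 = -9
Next, f'(u) = 3u^2
And g'(x) = 4
So f'(g(-1)) * g'(-1)
= 3 * (-9)^2 * 4
= 3 * 81 * 4
= 972

972


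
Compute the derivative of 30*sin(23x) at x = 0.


Apply the chain rule to differentiate 30*sin(23x):
d/dx [30*sin(23x)]
= 30 * cos(23x) * d/dx(23x)
= 30 * 23 * cos(23x)
= 690 * cos(23x)
Evaluate at x = 0:
= 690 * cos(0)
= 690 * 1
= 690

690


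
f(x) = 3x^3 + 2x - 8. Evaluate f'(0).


Differentiate f(x) = 3x^3 + 2x - 8 term by term:
f'(x) = 9x^2 + 2
Substitute x = 0:
f'(0) = 9 * 0^2 + 0 * 0 + 2
= 0 + 0 + 2
= 2

2


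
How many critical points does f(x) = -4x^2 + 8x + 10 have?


Find where f'(x) = 0:
f'(x) = -8x + 8
Set f'(x) = 0:
-8x + 8 = 0
x = -8 / (-8) = 1
This is a linear equation in x, so there is exactly one solution.
Number of critical points: 1

1


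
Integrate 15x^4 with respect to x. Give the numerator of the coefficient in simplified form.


Apply the power rule for integration:
integral of ax^n dx = a/(n+1) * x^(n+1) + C
integral of 15x^4 dx
= 15/5 * x^5 + C
= 3 * x^5 + C
The coefficient in lowest terms is 3 = 3/1, so its numerator is 3

3


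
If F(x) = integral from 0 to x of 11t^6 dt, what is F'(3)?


By the Fundamental Theorem of Calculus (Part 1):
If F(x) = integral from 0 to x of f(t) dt, then F'(x) = f(x)
Here f(t) = 11t^6
So F'(x) = 11x^6
Evaluate at x = 3:
F'(3) = 11 * 3^6
= 11 * 729
= 8019

8019


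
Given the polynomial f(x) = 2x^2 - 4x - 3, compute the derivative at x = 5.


Differentiate term by term using power and sum rules:
f(x) = 2x^2 - 4x - 3
f'(x) = 4x - 4
Substitute x = 5:
f'(5) = 4 * 5 - 4
= 20 - 4
= 16

16


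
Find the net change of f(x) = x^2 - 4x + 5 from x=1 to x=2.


Net change = f(b) - f(a)
f(x) = x^2 - 4x + 5
Compute f(2):
f(2) = 1 * 2^2 - 4 * 2 + 5
= 4 - 8 + 5
= 1
Compute f(1):
f(1) = 1 * 1^2 - 4 * 1 + 5
= 1 - 4 + 5
= 2
Net change = 1 - 2 = -1

-1


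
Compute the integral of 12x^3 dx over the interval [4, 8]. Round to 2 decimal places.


Find the antiderivative of 12x^3:
F(x) = 12/4 * x^4
Apply the Fundamental Theorem of Calculus:
F(8) - F(4)
= 12/4 * 8^4 - 12/4 * 4^4
= 12/4 * (4096 - 256)
= 12/4 * 3840
= 11520 = 11520.00

11520.00


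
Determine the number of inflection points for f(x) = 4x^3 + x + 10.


Inflection points occur where f''(x) = 0 and concavity changes.
f(x) = 4x^3 + x + 10
f'(x) = 12x^2 + 1
f''(x) = 24x
Set f''(x) = 0:
24x = 0
x = 0 / 24 = 0
Since f''(x) is linear (degree 1), it changes sign at this point.
Therefore there is exactly 1 inflection point.

1


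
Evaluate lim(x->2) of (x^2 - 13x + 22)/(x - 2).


Direct substitution gives 0/0, so we factor the numerator.
Factor: (x^2 - 13x + 22) = (x - 2)(x - 11)
Cancel the common factor (x - 2):
(x^2 - 13x + 22)/(x - 2) = (x - 11)
Now substitute x = 2:
= (2) - (11) = -9

-9


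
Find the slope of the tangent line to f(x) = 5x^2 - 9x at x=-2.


The slope of the tangent line equals f'(x) at the point.
f(x) = 5x^2 - 9x
f'(x) = 10x - 9
At x = -2:
f'(-2) = 10 * (-2) - 9
= -20 - 9
= -29

-29


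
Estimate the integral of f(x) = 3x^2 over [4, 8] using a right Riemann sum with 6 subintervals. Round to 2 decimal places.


Right Riemann sum uses right endpoints of each subinterval.
Interval: [4, 8], n = 6
dx = (8 - 4) / 6 = 2/3
Right endpoints: [14/3, 16/3, 6, 20/3, 22/3, 8]
f values: [196/3, 256/3, 108, 400/3, 484/3, 192]
Sum = dx * (sum of f values)
= 2/3 * 2236/3
= 4472/9 ≈ 496.89

496.89


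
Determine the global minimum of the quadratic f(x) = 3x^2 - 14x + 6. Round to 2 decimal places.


For a quadratic f(x) = ax^2 + bx + c with a > 0, the minimum is at the vertex.
Vertex x-coordinate: x = -b/(2a)
x = -(-14) / (2 * 3)
x = 14/6 = 7/3
Substitute back to find the minimum value:
f(7/3) = 3 * (7/3)^2 - 14 * (7/3) + 6
= 49/3 - 98/3 + 6
= -31/3 ≈ -10.33

-10.33


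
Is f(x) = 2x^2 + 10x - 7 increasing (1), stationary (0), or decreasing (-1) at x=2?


Compute f'(x) to determine behavior:
f'(x) = 4x + 10
f'(2) = 4 * 2 + 10
= 8 + 10
= 18
Since f'(2) > 0, the function is increasing (1)

1


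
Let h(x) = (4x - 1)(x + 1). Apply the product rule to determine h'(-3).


Let u(x) = 4x - 1 and v(x) = x + 1
u'(x) = 4
v'(x) = 1
Product rule: h'(x) = u'(x)*v(x) + u(x)*v'(x)
= 4 * (x + 1) + (4x - 1) * 1
At x = -3:
u(-3) = 4 * (-3) - 1 = -13
v(-3) = 1 * (-3) + 1 = -2
h'(-3) = 4 * (-2) + (-13) * 1
= -8 - 13
= -21

-21


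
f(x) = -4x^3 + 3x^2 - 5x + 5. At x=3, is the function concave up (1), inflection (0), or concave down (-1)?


Concavity is determined by the sign of f''(x).
f(x) = -4x^3 + 3x^2 - 5x + 5
f'(x) = -12x^2 + 6x - 5
f''(x) = -24x + 6
f''(3) = -24 * 3 + 6
= -72 + 6
= -66
Since f''(3) < 0, the function is concave down (-1)

-1


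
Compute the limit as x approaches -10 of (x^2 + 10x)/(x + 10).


Direct substitution gives 0/0, so we factor the numerator.
Factor: (x^2 + 10x) = (x + 10)(x)
Cancel the common factor (x + 10):
(x^2 + 10x)/(x + 10) = (x)
Now substitute x = -10:
= (-10) - (0) = -10

-10


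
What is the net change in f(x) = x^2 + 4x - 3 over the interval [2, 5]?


Net change = f(b) - f(a)
f(x) = x^2 + 4x - 3
Compute f(5):
f(5) = 1 * 5^2 + 4 * 5 - 3
= 25 + 20 - 3
= 42
Compute f(2):
f(2) = 1 * 2^2 + 4 * 2 - 3
= 4 + 8 - 3
= 9
Net change = 42 - 9 = 33

33


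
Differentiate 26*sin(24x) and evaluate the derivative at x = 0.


Apply the chain rule to differentiate 26*sin(24x):
d/dx [26*sin(24x)]
= 26 * cos(24x) * d/dx(24x)
= 26 * 24 * cos(24x)
= 624 * cos(24x)
Evaluate at x = 0:
= 624 * cos(0)
= 624 * 1
= 624

624


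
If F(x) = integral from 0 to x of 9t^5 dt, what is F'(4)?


By the Fundamental Theorem of Calculus (Part 1):
If F(x) = integral from 0 to x of f(t) dt, then F'(x) = f(x)
Here f(t) = 9t^5
So F'(x) = 9x^5
Evaluate at x = 4:
F'(4) = 9 * 4^5
= 9 * 1024
= 9216

9216


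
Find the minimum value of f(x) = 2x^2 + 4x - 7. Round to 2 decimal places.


For a quadratic f(x) = ax^2 + bx + c with a > 0, the minimum is at the vertex.
Vertex x-coordinate: x = -b/(2a)
x = -(4) / (2 * 2)
x = -4/4 = -1
Substitute back to find the minimum value:
f(-1) = 2 * (-1)^2 + 4 * (-1) - 7
= 2 - 4 - 7
= -9 = -9.00

-9.00


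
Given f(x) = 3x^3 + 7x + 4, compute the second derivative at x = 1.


First derivative:
f'(x) = 9x^2 + 7
Second derivative:
f''(x) = 18x
Substitute x = 1:
f''(1) = 18 * 1 + 0
= 18 + 0
= 18

18


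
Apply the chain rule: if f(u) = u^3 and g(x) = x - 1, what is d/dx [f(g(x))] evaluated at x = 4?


Using the chain rule: (f(g(x)))' = f'(g(x)) * g'(x)
First, find g(4):
g(4) = 1 * 4 - 1 = 3
Next, f'(u) = 3u^2
And g'(x) = 1
So f'(g(4)) * g'(4)
= 3 * 3^2 * 1
= 3 * 9 * 1
= 27

27


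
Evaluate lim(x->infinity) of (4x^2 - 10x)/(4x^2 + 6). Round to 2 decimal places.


For limits at infinity with equal-degree polynomials,
we compare leading coefficients.
Numerator leading term: 4x^2
Denominator leading term: 4x^2
Divide both by x^2:
lim = (4 - 10/x) / (4 + 6/x^2)
As x -> infinity, the 1/x and 1/x^2 terms vanish:
= 4/4 = 1 = 1.00

1.00


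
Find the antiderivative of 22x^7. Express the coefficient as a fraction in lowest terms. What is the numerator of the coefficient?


Apply the power rule for integration:
integral of ax^n dx = a/(n+1) * x^(n+1) + C
integral of 22x^7 dx
= 22/8 * x^8 + C
= 11/4 * x^8 + C
The coefficient in lowest terms is 11/4, and its numerator is 11

11


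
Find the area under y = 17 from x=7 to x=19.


The area under a constant function y = 17 is a rectangle.
Width = 19 - 7 = 12
Height = 17
Area = width * height
= 12 * 17
= 204

204


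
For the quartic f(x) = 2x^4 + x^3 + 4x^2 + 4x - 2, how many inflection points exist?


Inflection points occur where f''(x) = 0 and concavity changes.
f(x) = 2x^4 + x^3 + 4x^2 + 4x - 2
f'(x) = 8x^3 + 3x^2 + 8x + 4
f''(x) = 24x^2 + 6x + 8
This is a quadratic in x. Use the discriminant to count real roots.
Discriminant = (6)^2 - 4 * 24 * 8
= 36 - 768
= -732
Since discriminant < 0, f''(x) = 0 has no real solutions.
Number of inflection points: 0

0


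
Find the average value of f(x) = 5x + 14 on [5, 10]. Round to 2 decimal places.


Average value = 1/(b-a) * integral from a to b of f(x) dx
First compute the integral of 5x + 14:
F(x) = (5/2)x^2 + 14x
F(10) = 5/2 * 100 + 14 * 10 = 390
F(5) = 5/2 * 25 + 14 * 5 = 265/2
Integral = 390 - 265/2 = 515/2
Average = (515/2) / (10 - 5) = (515/2) / 5
= 103/2 = 51.50

51.50


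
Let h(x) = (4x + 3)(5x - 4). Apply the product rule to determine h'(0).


Let u(x) = 4x + 3 and v(x) = 5x - 4
u'(x) = 4
v'(x) = 5
Product rule: h'(x) = u'(x)*v(x) + u(x)*v'(x)
= 4 * (5x - 4) + (4x + 3) * 5
At x = 0:
u(0) = 4 * 0 + 3 = 3
v(0) = 5 * 0 - 4 = -4
h'(0) = 4 * (-4) + 3 * 5
= -16 + 15
= -1

-1


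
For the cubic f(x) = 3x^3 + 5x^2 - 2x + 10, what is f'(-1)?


Differentiate f(x) = 3x^3 + 5x^2 - 2x + 10 term by term:
f'(x) = 9x^2 + 10x - 2
Substitute x = -1:
f'(-1) = 9 * (-1)^2 + 10 * (-1) - 2
= 9 - 10 - 2
= -3

-3


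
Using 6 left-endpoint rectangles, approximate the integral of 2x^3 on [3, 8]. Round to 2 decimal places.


Left Riemann sum uses left endpoints of each subinterval.
Interval: [3, 8], n = 6
dx = (8 - 3) / 6 = 5/6
Left endpoints: [3, 23/6, 14/3, 11/2, 19/3, 43/6]
f values: [54, 12167/108, 5488/27, 1331/4, 13718/27, 79507/108]
Sum = dx * (sum of f values)
= 5/6 * 23363/12
= 116815/72 ≈ 1622.43

1622.43


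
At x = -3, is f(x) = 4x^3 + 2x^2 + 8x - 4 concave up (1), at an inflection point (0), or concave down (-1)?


Concavity is determined by the sign of f''(x).
f(x) = 4x^3 + 2x^2 + 8x - 4
f'(x) = 12x^2 + 4x + 8
f''(x) = 24x + 4
f''(-3) = 24 * (-3) + 4
= -72 + 4
= -68
Since f''(-3) < 0, the function is concave down (-1)

-1


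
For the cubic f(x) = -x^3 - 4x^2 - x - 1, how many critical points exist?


Find where f'(x) = 0:
f(x) = -x^3 - 4x^2 - x - 1
f'(x) = -3x^2 - 8x - 1
This is a quadratic in x. Use the discriminant to count real roots.
Discriminant = (-8)^2 - 4 * (-3) * (-1)
= 64 - 12
= 52
Since discriminant > 0, f'(x) = 0 has 2 real solutions.
Number of critical points: 2

2


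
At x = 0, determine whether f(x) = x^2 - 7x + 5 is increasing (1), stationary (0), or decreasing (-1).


Compute f'(x) to determine behavior:
f'(x) = 2x - 7
f'(0) = 2 * 0 - 7
= 0 - 7
= -7
Since f'(0) < 0, the function is decreasing (-1)

-1


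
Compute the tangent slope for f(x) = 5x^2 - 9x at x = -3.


The slope of the tangent line equals f'(x) at the point.
f(x) = 5x^2 - 9x
f'(x) = 10x - 9
At x = -3:
f'(-3) = 10 * (-3) - 9
= -30 - 9
= -39

-39


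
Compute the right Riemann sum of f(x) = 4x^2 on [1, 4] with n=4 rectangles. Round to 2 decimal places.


Right Riemann sum uses right endpoints of each subinterval.
Interval: [1, 4], n = 4
dx = (4 - 1) / 4 = 3/4
Right endpoints: [7/4, 5/2, 13/4, 4]
f values: [49/4, 25, 169/4, 64]
Sum = dx * (sum of f values)
= 3/4 * 287/2
= 861/8 ≈ 107.63

107.63


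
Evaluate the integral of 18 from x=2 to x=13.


The integral of a constant k over [a, b] equals k * (b - a).
integral from 2 to 13 of 18 dx
= 18 * (13 - 2)
= 18 * 11
= 198

198


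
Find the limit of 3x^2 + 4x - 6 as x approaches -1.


Since polynomials are continuous, we use direct substitution.
lim(x->-1) of 3x^2 + 4x - 6
= 3 * (-1)^2 + 4 * (-1) - 6
= 3 - 4 - 6
= -7

-7


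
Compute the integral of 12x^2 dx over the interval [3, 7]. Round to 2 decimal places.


Find the antiderivative of 12x^2:
F(x) = 12/3 * x^3
Apply the Fundamental Theorem of Calculus:
F(7) - F(3)
= 12/3 * 7^3 - 12/3 * 3^3
= 12/3 * (343 - 27)
= 12/3 * 316
= 1264 = 1264.00

1264.00


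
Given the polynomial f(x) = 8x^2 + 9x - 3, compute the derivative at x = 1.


Differentiate term by term using power and sum rules:
f(x) = 8x^2 + 9x - 3
f'(x) = 16x + 9
Substitute x = 1:
f'(1) = 16 * 1 + 9
= 16 + 9
= 25

25


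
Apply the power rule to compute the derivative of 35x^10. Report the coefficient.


We apply the power rule: d/dx [ax^n] = a*n * x^(n-1)
d/dx [35x^10]
= 35 * 10 * x^(10-1)
= 350x^9
The coefficient is 350

350


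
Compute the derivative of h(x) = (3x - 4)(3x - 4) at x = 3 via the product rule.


Let u(x) = 3x - 4 and v(x) = 3x - 4
u'(x) = 3
v'(x) = 3
Product rule: h'(x) = u'(x)*v(x) + u(x)*v'(x)
= 3 * (3x - 4) + (3x - 4) * 3
At x = 3:
u(3) = 3 * 3 - 4 = 5
v(3) = 3 * 3 - 4 = 5
h'(3) = 3 * 5 + 5 * 3
= 15 + 15
= 30

30


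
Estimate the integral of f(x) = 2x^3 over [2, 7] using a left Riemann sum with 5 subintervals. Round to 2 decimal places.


Left Riemann sum uses left endpoints of each subinterval.
Interval: [2, 7], n = 5
dx = (7 - 2) / 5 = 1
Left endpoints: [2, 3, 4, 5, 6]
f values: [16, 54, 128, 250, 432]
Sum = dx * (sum of f values)
= 1 * 880
= 880 = 880.00

880.00


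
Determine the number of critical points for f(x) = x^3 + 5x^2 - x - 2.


Find where f'(x) = 0:
f(x) = x^3 + 5x^2 - x - 2
f'(x) = 3x^2 + 10x - 1
This is a quadratic in x. Use the discriminant to count real roots.
Discriminant = (10)^2 - 4 * 3 * (-1)
= 100 - (-12)
= 112
Since discriminant > 0, f'(x) = 0 has 2 real solutions.
Number of critical points: 2

2


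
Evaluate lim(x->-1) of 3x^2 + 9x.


Since polynomials are continuous, we use direct substitution.
lim(x->-1) of 3x^2 + 9x
= 3 * (-1)^2 + 9 * (-1) + 0
= 3 - 9 + 0
= -6

-6


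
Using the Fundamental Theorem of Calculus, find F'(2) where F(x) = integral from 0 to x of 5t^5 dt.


By the Fundamental Theorem of Calculus (Part 1):
If F(x) = integral from 0 to x of f(t) dt, then F'(x) = f(x)
Here f(t) = 5t^5
So F'(x) = 5x^5
Evaluate at x = 2:
F'(2) = 5 * 2^5
= 5 * 32
= 160

160


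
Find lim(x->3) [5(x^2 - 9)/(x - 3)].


Direct substitution gives 0/0, so we factor the numerator.
Factor: 5(x^2 - 9) = 5 * (x - 3)(x + 3)
Cancel the common factor (x - 3):
5(x^2 - 9)/(x - 3) = 5 * (x + 3)
Now substitute x = 3:
= 5 * (3 + 3) = 30

30


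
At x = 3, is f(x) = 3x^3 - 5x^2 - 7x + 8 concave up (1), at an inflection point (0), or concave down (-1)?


Concavity is determined by the sign of f''(x).
f(x) = 3x^3 - 5x^2 - 7x + 8
f'(x) = 9x^2 - 10x - 7
f''(x) = 18x - 10
f''(3) = 18 * 3 - 10
= 54 - 10
= 44
Since f''(3) > 0, the function is concave up (1)

1


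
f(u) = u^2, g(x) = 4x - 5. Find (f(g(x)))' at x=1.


Using the chain rule: (f(g(x)))' = f'(g(x)) * g'(x)
First, find g(1):
g(1) = 4 * 1 - 5 = -1
Next, f'(u) = 2u
And g'(x) = 4
So f'(g(1)) * g'(1)
= 2 * (-1) * 4
= -8

-8


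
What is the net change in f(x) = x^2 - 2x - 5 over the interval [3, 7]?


Net change = f(b) - f(a)
f(x) = x^2 - 2x - 5
Compute f(7):
f(7) = 1 * 7^2 - 2 * 7 - 5
= 49 - 14 - 5
= 30
Compute f(3):
f(3) = 1 * 3^2 - 2 * 3 - 5
= 9 - 6 - 5
= -2
Net change = 30 - (-2) = 32

32


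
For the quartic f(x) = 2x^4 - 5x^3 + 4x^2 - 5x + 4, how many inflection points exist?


Inflection points occur where f''(x) = 0 and concavity changes.
f(x) = 2x^4 - 5x^3 + 4x^2 - 5x + 4
f'(x) = 8x^3 - 15x^2 + 8x - 5
f''(x) = 24x^2 - 30x + 8
This is a quadratic in x. Use the discriminant to count real roots.
Discriminant = (-30)^2 - 4 * 24 * 8
= 900 - 768
= 132
Since discriminant > 0, f''(x) = 0 has 2 distinct real solutions.
A quadratic with two distinct real roots changes sign at each root, so concavity changes at both.
Number of inflection points: 2

2


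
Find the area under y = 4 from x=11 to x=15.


The area under a constant function y = 4 is a rectangle.
Width = 15 - 11 = 4
Height = 4
Area = width * height
= 4 * 4
= 16

16


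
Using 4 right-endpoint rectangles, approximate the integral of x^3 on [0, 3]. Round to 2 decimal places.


Right Riemann sum uses right endpoints of each subinterval.
Interval: [0, 3], n = 4
dx = (3 - 0) / 4 = 3/4
Right endpoints: [3/4, 3/2, 9/4, 3]
f values: [27/64, 27/8, 729/64, 27]
Sum = dx * (sum of f values)
= 3/4 * 675/16
= 2025/64 ≈ 31.64

31.64


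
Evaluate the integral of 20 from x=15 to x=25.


The integral of a constant k over [a, b] equals k * (b - a).
integral from 15 to 25 of 20 dx
= 20 * (25 - 15)
= 20 * 10
= 200

200


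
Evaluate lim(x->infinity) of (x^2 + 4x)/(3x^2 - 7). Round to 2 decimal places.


For limits at infinity with equal-degree polynomials,
we compare leading coefficients.
Numerator leading term: x^2
Denominator leading term: 3x^2
Divide both by x^2:
lim = (1 + 4/x) / (3 - 7/x^2)
As x -> infinity, the 1/x and 1/x^2 terms vanish:
= 1/3 ≈ 0.33

0.33


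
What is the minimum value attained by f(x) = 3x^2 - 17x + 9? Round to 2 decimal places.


For a quadratic f(x) = ax^2 + bx + c with a > 0, the minimum is at the vertex.
Vertex x-coordinate: x = -b/(2a)
x = -(-17) / (2 * 3)
x = 17/6
Substitute back to find the minimum value:
f(17/6) = 3 * (17/6)^2 - 17 * (17/6) + 9
= 289/12 - 289/6 + 9
= -181/12 ≈ -15.08

-15.08


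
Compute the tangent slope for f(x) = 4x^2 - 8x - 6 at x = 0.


The slope of the tangent line equals f'(x) at the point.
f(x) = 4x^2 - 8x - 6
f'(x) = 8x - 8
At x = 0:
f'(0) = 8 * 0 - 8
= 0 - 8
= -8

-8


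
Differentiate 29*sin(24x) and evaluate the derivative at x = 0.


Apply the chain rule to differentiate 29*sin(24x):
d/dx [29*sin(24x)]
= 29 * cos(24x) * d/dx(24x)
= 29 * 24 * cos(24x)
= 696 * cos(24x)
Evaluate at x = 0:
= 696 * cos(0)
= 696 * 1
= 696

696


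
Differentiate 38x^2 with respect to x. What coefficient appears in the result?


We apply the power rule: d/dx [ax^n] = a*n * x^(n-1)
d/dx [38x^2]
= 38 * 2 * x^(2-1)
= 76x
The coefficient is 76

76


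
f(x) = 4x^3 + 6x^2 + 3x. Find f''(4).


First derivative:
f'(x) = 12x^2 + 12x + 3
Second derivative:
f''(x) = 24x + 12
Substitute x = 4:
f''(4) = 24 * 4 + 12
= 96 + 12
= 108

108


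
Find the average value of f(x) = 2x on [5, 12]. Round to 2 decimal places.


Average value = 1/(b-a) * integral from a to b of f(x) dx
First compute the integral of 2x:
F(x) = x^2
F(12) = 1 * 144 + 0 * 12 = 144
F(5) = 1 * 25 + 0 * 5 = 25
Integral = 144 - 25 = 119
Average = 119 / (12 - 5) = 119 / 7
= 17 = 17.00

17.00


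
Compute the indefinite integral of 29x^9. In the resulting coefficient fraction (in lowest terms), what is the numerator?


Apply the power rule for integration:
integral of ax^n dx = a/(n+1) * x^(n+1) + C
integral of 29x^9 dx
= 29/10 * x^10 + C
The coefficient in lowest terms is 29/10, and its numerator is 29

29


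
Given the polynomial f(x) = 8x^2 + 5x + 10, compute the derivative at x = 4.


Differentiate term by term using power and sum rules:
f(x) = 8x^2 + 5x + 10
f'(x) = 16x + 5
Substitute x = 4:
f'(4) = 16 * 4 + 5
= 64 + 5
= 69

69


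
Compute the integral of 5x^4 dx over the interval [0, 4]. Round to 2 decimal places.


Find the antiderivative of 5x^4:
F(x) = 5/5 * x^5
Apply the Fundamental Theorem of Calculus:
F(4) - F(0)
= 5/5 * 4^5 - 5/5 * 0^5
= 5/5 * (1024 - 0)
= 5/5 * 1024
= 1024 = 1024.00

1024.00


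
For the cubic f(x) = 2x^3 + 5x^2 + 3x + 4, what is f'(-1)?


Differentiate f(x) = 2x^3 + 5x^2 + 3x + 4 term by term:
f'(x) = 6x^2 + 10x + 3
Substitute x = -1:
f'(-1) = 6 * (-1)^2 + 10 * (-1) + 3
= 6 - 10 + 3
= -1

-1


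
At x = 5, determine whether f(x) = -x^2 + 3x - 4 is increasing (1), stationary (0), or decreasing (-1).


Compute f'(x) to determine behavior:
f'(x) = -2x + 3
f'(5) = -2 * 5 + 3
= -10 + 3
= -7
Since f'(5) < 0, the function is decreasing (-1)

-1


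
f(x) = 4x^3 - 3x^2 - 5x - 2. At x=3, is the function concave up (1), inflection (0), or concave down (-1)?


Concavity is determined by the sign of f''(x).
f(x) = 4x^3 - 3x^2 - 5x - 2
f'(x) = 12x^2 - 6x - 5
f''(x) = 24x - 6
f''(3) = 24 * 3 - 6
= 72 - 6
= 66
Since f''(3) > 0, the function is concave up (1)

1


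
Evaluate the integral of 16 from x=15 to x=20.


The integral of a constant k over [a, b] equals k * (b - a).
integral from 15 to 20 of 16 dx
= 16 * (20 - 15)
= 16 * 5
= 80

80


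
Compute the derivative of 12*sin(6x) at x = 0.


Apply the chain rule to differentiate 12*sin(6x):
d/dx [12*sin(6x)]
= 12 * cos(6x) * d/dx(6x)
= 12 * 6 * cos(6x)
= 72 * cos(6x)
Evaluate at x = 0:
= 72 * cos(0)
= 72 * 1
= 72

72


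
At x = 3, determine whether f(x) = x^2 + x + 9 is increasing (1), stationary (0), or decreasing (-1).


Compute f'(x) to determine behavior:
f'(x) = 2x + 1
f'(3) = 2 * 3 + 1
= 6 + 1
= 7
Since f'(3) > 0, the function is increasing (1)

1


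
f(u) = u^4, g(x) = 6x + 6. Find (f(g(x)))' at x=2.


Using the chain rule: (f(g(x)))' = f'(g(x)) * g'(x)
First, find g(2):
g(2) = 6 * 2 + 6 = 18
Next, f'(u) = 4u^3
And g'(x) = 6
So f'(g(2)) * g'(2)
= 4 * 18^3 * 6
= 4 * 5832 * 6
= 139968

139968


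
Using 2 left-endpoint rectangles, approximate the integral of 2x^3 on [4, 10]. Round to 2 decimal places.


Left Riemann sum uses left endpoints of each subinterval.
Interval: [4, 10], n = 2
dx = (10 - 4) / 2 = 3
Left endpoints: [4, 7]
f values: [128, 686]
Sum = dx * (sum of f values)
= 3 * 814
= 2442 = 2442.00

2442.00


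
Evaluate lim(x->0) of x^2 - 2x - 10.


Since polynomials are continuous, we use direct substitution.
lim(x->0) of x^2 - 2x - 10
= 1 * 0^2 - 2 * 0 - 10
= 0 + 0 - 10
= -10

-10


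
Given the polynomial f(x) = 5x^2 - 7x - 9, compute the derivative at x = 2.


Differentiate term by term using power and sum rules:
f(x) = 5x^2 - 7x - 9
f'(x) = 10x - 7
Substitute x = 2:
f'(2) = 10 * 2 - 7
= 20 - 7
= 13

13


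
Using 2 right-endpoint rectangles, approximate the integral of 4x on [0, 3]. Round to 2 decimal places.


Right Riemann sum uses right endpoints of each subinterval.
Interval: [0, 3], n = 2
dx = (3 - 0) / 2 = 3/2
Right endpoints: [3/2, 3]
f values: [6, 12]
Sum = dx * (sum of f values)
= 3/2 * 18
= 27 = 27.00

27.00


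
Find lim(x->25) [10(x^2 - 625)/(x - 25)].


Direct substitution gives 0/0, so we factor the numerator.
Factor: 10(x^2 - 625) = 10 * (x - 25)(x + 25)
Cancel the common factor (x - 25):
10(x^2 - 625)/(x - 25) = 10 * (x + 25)
Now substitute x = 25:
= 10 * (25 + 25) = 500

500


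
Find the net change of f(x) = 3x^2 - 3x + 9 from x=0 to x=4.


Net change = f(b) - f(a)
f(x) = 3x^2 - 3x + 9
Compute f(4):
f(4) = 3 * 4^2 - 3 * 4 + 9
= 48 - 12 + 9
= 45
Compute f(0):
f(0) = 3 * 0^2 - 3 * 0 + 9
= 0 + 0 + 9
= 9
Net change = 45 - 9 = 36

36


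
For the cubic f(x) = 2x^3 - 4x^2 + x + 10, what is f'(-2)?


Differentiate f(x) = 2x^3 - 4x^2 + x + 10 term by term:
f'(x) = 6x^2 - 8x + 1
Substitute x = -2:
f'(-2) = 6 * (-2)^2 - 8 * (-2) + 1
= 24 + 16 + 1
= 41

41


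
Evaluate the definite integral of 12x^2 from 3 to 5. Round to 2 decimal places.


Find the antiderivative of 12x^2:
F(x) = 12/3 * x^3
Apply the Fundamental Theorem of Calculus:
F(5) - F(3)
= 12/3 * 5^3 - 12/3 * 3^3
= 12/3 * (125 - 27)
= 12/3 * 98
= 392 = 392.00

392.00


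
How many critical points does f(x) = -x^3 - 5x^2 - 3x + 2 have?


Find where f'(x) = 0:
f(x) = -x^3 - 5x^2 - 3x + 2
f'(x) = -3x^2 - 10x - 3
This is a quadratic in x. Use the discriminant to count real roots.
Discriminant = (-10)^2 - 4 * (-3) * (-3)
= 100 - 36
= 64
Since discriminant > 0, f'(x) = 0 has 2 real solutions.
Number of critical points: 2

2


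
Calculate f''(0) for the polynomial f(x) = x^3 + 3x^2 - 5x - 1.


First derivative:
f'(x) = 3x^2 + 6x - 5
Second derivative:
f''(x) = 6x + 6
Substitute x = 0:
f''(0) = 6 * 0 + 6
= 0 + 6
= 6

6


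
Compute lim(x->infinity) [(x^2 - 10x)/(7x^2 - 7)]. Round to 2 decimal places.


For limits at infinity with equal-degree polynomials,
we compare leading coefficients.
Numerator leading term: x^2
Denominator leading term: 7x^2
Divide both by x^2:
lim = (1 - 10/x) / (7 - 7/x^2)
As x -> infinity, the 1/x and 1/x^2 terms vanish:
= 1/7 ≈ 0.14

0.14


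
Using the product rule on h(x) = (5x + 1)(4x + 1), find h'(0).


Let u(x) = 5x + 1 and v(x) = 4x + 1
u'(x) = 5
v'(x) = 4
Product rule: h'(x) = u'(x)*v(x) + u(x)*v'(x)
= 5 * (4x + 1) + (5x + 1) * 4
At x = 0:
u(0) = 5 * 0 + 1 = 1
v(0) = 4 * 0 + 1 = 1
h'(0) = 5 * 1 + 1 * 4
= 5 + 4
= 9

9


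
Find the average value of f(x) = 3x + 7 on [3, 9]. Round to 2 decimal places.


Average value = 1/(b-a) * integral from a to b of f(x) dx
First compute the integral of 3x + 7:
F(x) = (3/2)x^2 + 7x
F(9) = 3/2 * 81 + 7 * 9 = 369/2
F(3) = 3/2 * 9 + 7 * 3 = 69/2
Integral = 369/2 - 69/2 = 150
Average = 150 / (9 - 3) = 150 / 6
= 25 = 25.00

25.00


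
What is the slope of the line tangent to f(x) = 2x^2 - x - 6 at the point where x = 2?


The slope of the tangent line equals f'(x) at the point.
f(x) = 2x^2 - x - 6
f'(x) = 4x - 1
At x = 2:
f'(2) = 4 * 2 - 1
= 8 - 1
= 7

7


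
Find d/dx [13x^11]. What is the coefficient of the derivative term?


We apply the power rule: d/dx [ax^n] = a*n * x^(n-1)
d/dx [13x^11]
= 13 * 11 * x^(11-1)
= 143x^10
The coefficient is 143

143


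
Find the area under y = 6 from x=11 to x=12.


The area under a constant function y = 6 is a rectangle.
Width = 12 - 11 = 1
Height = 6
Area = width * height
= 1 * 6
= 6

6


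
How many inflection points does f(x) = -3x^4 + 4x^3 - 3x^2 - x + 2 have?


Inflection points occur where f''(x) = 0 and concavity changes.
f(x) = -3x^4 + 4x^3 - 3x^2 - x + 2
f'(x) = -12x^3 + 12x^2 - 6x - 1
f''(x) = -36x^2 + 24x - 6
This is a quadratic in x. Use the discriminant to count real roots.
Discriminant = (24)^2 - 4 * (-36) * (-6)
= 576 - 864
= -288
Since discriminant < 0, f''(x) = 0 has no real solutions.
Number of inflection points: 0

0


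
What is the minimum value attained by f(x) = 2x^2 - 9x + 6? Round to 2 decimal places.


For a quadratic f(x) = ax^2 + bx + c with a > 0, the minimum is at the vertex.
Vertex x-coordinate: x = -b/(2a)
x = -(-9) / (2 * 2)
x = 9/4
Substitute back to find the minimum value:
f(9/4) = 2 * (9/4)^2 - 9 * (9/4) + 6
= 81/8 - 81/4 + 6
= -33/8 ≈ -4.13

-4.13


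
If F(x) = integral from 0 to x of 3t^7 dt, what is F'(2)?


By the Fundamental Theorem of Calculus (Part 1):
If F(x) = integral from 0 to x of f(t) dt, then F'(x) = f(x)
Here f(t) = 3t^7
So F'(x) = 3x^7
Evaluate at x = 2:
F'(2) = 3 * 2^7
= 3 * 128
= 384

384


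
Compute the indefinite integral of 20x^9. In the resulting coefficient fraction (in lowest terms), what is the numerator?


Apply the power rule for integration:
integral of ax^n dx = a/(n+1) * x^(n+1) + C
integral of 20x^9 dx
= 20/10 * x^10 + C
= 2 * x^10 + C
The coefficient in lowest terms is 2 = 2/1, so its numerator is 2

2


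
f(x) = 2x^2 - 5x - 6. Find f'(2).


Differentiate term by term using power and sum rules:
f(x) = 2x^2 - 5x - 6
f'(x) = 4x - 5
Substitute x = 2:
f'(2) = 4 * 2 - 5
= 8 - 5
= 3

3


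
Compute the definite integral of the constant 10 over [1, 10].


The integral of a constant k over [a, b] equals k * (b - a).
integral from 1 to 10 of 10 dx
= 10 * (10 - 1)
= 10 * 9
= 90

90


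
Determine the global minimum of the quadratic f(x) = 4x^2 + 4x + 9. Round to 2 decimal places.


For a quadratic f(x) = ax^2 + bx + c with a > 0, the minimum is at the vertex.
Vertex x-coordinate: x = -b/(2a)
x = -(4) / (2 * 4)
x = -4/8 = -1/2
Substitute back to find the minimum value:
f(-1/2) = 4 * (-1/2)^2 + 4 * (-1/2) + 9
= 1 - 2 + 9
= 8 = 8.00

8.00


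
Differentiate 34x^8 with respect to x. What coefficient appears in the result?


We apply the power rule: d/dx [ax^n] = a*n * x^(n-1)
d/dx [34x^8]
= 34 * 8 * x^(8-1)
= 272x^7
The coefficient is 272

272


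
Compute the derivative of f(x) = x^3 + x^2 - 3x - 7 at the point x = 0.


Differentiate f(x) = x^3 + x^2 - 3x - 7 term by term:
f'(x) = 3x^2 + 2x - 3
Substitute x = 0:
f'(0) = 3 * 0^2 + 2 * 0 - 3
= 0 + 0 - 3
= -3

-3


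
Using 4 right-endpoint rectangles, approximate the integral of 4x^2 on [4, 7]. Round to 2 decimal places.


Right Riemann sum uses right endpoints of each subinterval.
Interval: [4, 7], n = 4
dx = (7 - 4) / 4 = 3/4
Right endpoints: [19/4, 11/2, 25/4, 7]
f values: [361/4, 121, 625/4, 196]
Sum = dx * (sum of f values)
= 3/4 * 1127/2
= 3381/8 ≈ 422.63

422.63


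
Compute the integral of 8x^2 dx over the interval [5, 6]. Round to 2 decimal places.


Find the antiderivative of 8x^2:
F(x) = 8/3 * x^3
Apply the Fundamental Theorem of Calculus:
F(6) - F(5)
= 8/3 * 6^3 - 8/3 * 5^3
= 8/3 * (216 - 125)
= 8/3 * 91
= 728/3 ≈ 242.67

242.67


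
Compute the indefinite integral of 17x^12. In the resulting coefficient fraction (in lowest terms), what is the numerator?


Apply the power rule for integration:
integral of ax^n dx = a/(n+1) * x^(n+1) + C
integral of 17x^12 dx
= 17/13 * x^13 + C
The coefficient in lowest terms is 17/13, and its numerator is 17

17


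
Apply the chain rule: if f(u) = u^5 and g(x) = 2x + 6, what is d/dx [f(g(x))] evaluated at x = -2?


Using the chain rule: (f(g(x)))' = f'(g(x)) * g'(x)
First, find g(-2):
g(-2) = 2 * (-2) + 6 = 2
Next, f'(u) = 5u^4
And g'(x) = 2
So f'(g(-2)) * g'(-2)
= 5 * 2^4 * 2
= 5 * 16 * 2
= 160

160


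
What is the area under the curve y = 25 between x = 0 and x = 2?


The area under a constant function y = 25 is a rectangle.
Width = 2 - 0 = 2
Height = 25
Area = width * height
= 2 * 25
= 50

50


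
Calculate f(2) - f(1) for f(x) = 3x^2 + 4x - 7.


Net change = f(b) - f(a)
f(x) = 3x^2 + 4x - 7
Compute f(2):
f(2) = 3 * 2^2 + 4 * 2 - 7
= 12 + 8 - 7
= 13
Compute f(1):
f(1) = 3 * 1^2 + 4 * 1 - 7
= 3 + 4 - 7
= 0
Net change = 13 - 0 = 13

13


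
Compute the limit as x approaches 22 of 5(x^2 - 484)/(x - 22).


Direct substitution gives 0/0, so we factor the numerator.
Factor: 5(x^2 - 484) = 5 * (x - 22)(x + 22)
Cancel the common factor (x - 22):
5(x^2 - 484)/(x - 22) = 5 * (x + 22)
Now substitute x = 22:
= 5 * (22 + 22) = 220

220


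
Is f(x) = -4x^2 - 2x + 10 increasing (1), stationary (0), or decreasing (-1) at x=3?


Compute f'(x) to determine behavior:
f'(x) = -8x - 2
f'(3) = -8 * 3 - 2
= -24 - 2
= -26
Since f'(3) < 0, the function is decreasing (-1)

-1


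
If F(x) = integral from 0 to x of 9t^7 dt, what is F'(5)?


By the Fundamental Theorem of Calculus (Part 1):
If F(x) = integral from 0 to x of f(t) dt, then F'(x) = f(x)
Here f(t) = 9t^7
So F'(x) = 9x^7
Evaluate at x = 5:
F'(5) = 9 * 5^7
= 9 * 78125
= 703125

703125


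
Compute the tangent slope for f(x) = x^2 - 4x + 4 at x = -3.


The slope of the tangent line equals f'(x) at the point.
f(x) = x^2 - 4x + 4
f'(x) = 2x - 4
At x = -3:
f'(-3) = 2 * (-3) - 4
= -6 - 4
= -10

-10


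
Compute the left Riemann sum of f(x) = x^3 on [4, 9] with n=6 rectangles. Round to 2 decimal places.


Left Riemann sum uses left endpoints of each subinterval.
Interval: [4, 9], n = 6
dx = (9 - 4) / 6 = 5/6
Left endpoints: [4, 29/6, 17/3, 13/2, 22/3, 49/6]
f values: [64, 24389/216, 4913/27, 2197/8, 10648/27, 117649/216]
Sum = dx * (sum of f values)
= 5/6 * 37741/24
= 188705/144 ≈ 1310.45

1310.45


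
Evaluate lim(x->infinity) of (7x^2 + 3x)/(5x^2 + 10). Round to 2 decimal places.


For limits at infinity with equal-degree polynomials,
we compare leading coefficients.
Numerator leading term: 7x^2
Denominator leading term: 5x^2
Divide both by x^2:
lim = (7 + 3/x) / (5 + 10/x^2)
As x -> infinity, the 1/x and 1/x^2 terms vanish:
= 7/5 = 1.40

1.40


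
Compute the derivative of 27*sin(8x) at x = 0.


Apply the chain rule to differentiate 27*sin(8x):
d/dx [27*sin(8x)]
= 27 * cos(8x) * d/dx(8x)
= 27 * 8 * cos(8x)
= 216 * cos(8x)
Evaluate at x = 0:
= 216 * cos(0)
= 216 * 1
= 216

216


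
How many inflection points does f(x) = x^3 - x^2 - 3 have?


Inflection points occur where f''(x) = 0 and concavity changes.
f(x) = x^3 - x^2 - 3
f'(x) = 3x^2 - 2x
f''(x) = 6x - 2
Set f''(x) = 0:
6x - 2 = 0
x = 2 / 6 = 1/3
Since f''(x) is linear (degree 1), it changes sign at this point.
Therefore there is exactly 1 inflection point.

1


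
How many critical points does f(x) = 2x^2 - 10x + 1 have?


Find where f'(x) = 0:
f'(x) = 4x - 10
Set f'(x) = 0:
4x - 10 = 0
x = 10 / 4 = 5/2
This is a linear equation in x, so there is exactly one solution.
Number of critical points: 1

1


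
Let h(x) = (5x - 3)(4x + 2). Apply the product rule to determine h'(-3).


Let u(x) = 5x - 3 and v(x) = 4x + 2
u'(x) = 5
v'(x) = 4
Product rule: h'(x) = u'(x)*v(x) + u(x)*v'(x)
= 5 * (4x + 2) + (5x - 3) * 4
At x = -3:
u(-3) = 5 * (-3) - 3 = -18
v(-3) = 4 * (-3) + 2 = -10
h'(-3) = 5 * (-10) + (-18) * 4
= -50 - 72
= -122

-122


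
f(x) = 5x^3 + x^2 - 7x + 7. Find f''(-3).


First derivative:
f'(x) = 15x^2 + 2x - 7
Second derivative:
f''(x) = 30x + 2
Substitute x = -3:
f''(-3) = 30 * (-3) + 2
= -90 + 2
= -88

-88


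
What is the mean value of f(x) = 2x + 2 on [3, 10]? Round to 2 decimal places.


Average value = 1/(b-a) * integral from a to b of f(x) dx
First compute the integral of 2x + 2:
F(x) = x^2 + 2x
F(10) = 1 * 100 + 2 * 10 = 120
F(3) = 1 * 9 + 2 * 3 = 15
Integral = 120 - 15 = 105
Average = 105 / (10 - 3) = 105 / 7
= 15 = 15.00

15.00


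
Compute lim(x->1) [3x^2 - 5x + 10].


Since polynomials are continuous, we use direct substitution.
lim(x->1) of 3x^2 - 5x + 10
= 3 * 1^2 - 5 * 1 + 10
= 3 - 5 + 10
= 8

8


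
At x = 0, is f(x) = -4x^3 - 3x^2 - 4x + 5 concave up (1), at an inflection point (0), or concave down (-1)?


Concavity is determined by the sign of f''(x).
f(x) = -4x^3 - 3x^2 - 4x + 5
f'(x) = -12x^2 - 6x - 4
f''(x) = -24x - 6
f''(0) = -24 * 0 - 6
= 0 - 6
= -6
Since f''(0) < 0, the function is concave down (-1)

-1


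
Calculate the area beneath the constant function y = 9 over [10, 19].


The area under a constant function y = 9 is a rectangle.
Width = 19 - 10 = 9
Height = 9
Area = width * height
= 9 * 9
= 81

81


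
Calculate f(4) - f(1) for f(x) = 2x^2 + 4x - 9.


Net change = f(b) - f(a)
f(x) = 2x^2 + 4x - 9
Compute f(4):
f(4) = 2 * 4^2 + 4 * 4 - 9
= 32 + 16 - 9
= 39
Compute f(1):
f(1) = 2 * 1^2 + 4 * 1 - 9
= 2 + 4 - 9
= -3
Net change = 39 - (-3) = 42

42


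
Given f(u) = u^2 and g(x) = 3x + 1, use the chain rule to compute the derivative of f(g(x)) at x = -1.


Using the chain rule: (f(g(x)))' = f'(g(x)) * g'(x)
First, find g(-1):
g(-1) = 3 * (-1) + 1 = -2
Next, f'(u) = 2u
And g'(x) = 3
So f'(g(-1)) * g'(-1)
= 2 * (-2) * 3
= -12

-12


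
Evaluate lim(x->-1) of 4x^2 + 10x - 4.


Since polynomials are continuous, we use direct substitution.
lim(x->-1) of 4x^2 + 10x - 4
= 4 * (-1)^2 + 10 * (-1) - 4
= 4 - 10 - 4
= -10

-10


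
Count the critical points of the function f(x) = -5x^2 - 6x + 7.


Find where f'(x) = 0:
f'(x) = -10x - 6
Set f'(x) = 0:
-10x - 6 = 0
x = 6 / (-10) = -3/5
This is a linear equation in x, so there is exactly one solution.
Number of critical points: 1

1


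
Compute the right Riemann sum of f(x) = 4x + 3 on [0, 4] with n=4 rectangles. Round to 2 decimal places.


Right Riemann sum uses right endpoints of each subinterval.
Interval: [0, 4], n = 4
dx = (4 - 0) / 4 = 1
Right endpoints: [1, 2, 3, 4]
f values: [7, 11, 15, 19]
Sum = dx * (sum of f values)
= 1 * 52
= 52 = 52.00

52.00


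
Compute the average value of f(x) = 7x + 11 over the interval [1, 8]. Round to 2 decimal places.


Average value = 1/(b-a) * integral from a to b of f(x) dx
First compute the integral of 7x + 11:
F(x) = (7/2)x^2 + 11x
F(8) = 7/2 * 64 + 11 * 8 = 312
F(1) = 7/2 * 1 + 11 * 1 = 29/2
Integral = 312 - 29/2 = 595/2
Average = (595/2) / (8 - 1) = (595/2) / 7
= 85/2 = 42.50

42.50


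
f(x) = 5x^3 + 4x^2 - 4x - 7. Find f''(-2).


First derivative:
f'(x) = 15x^2 + 8x - 4
Second derivative:
f''(x) = 30x + 8
Substitute x = -2:
f''(-2) = 30 * (-2) + 8
= -60 + 8
= -52

-52


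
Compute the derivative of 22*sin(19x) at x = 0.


Apply the chain rule to differentiate 22*sin(19x):
d/dx [22*sin(19x)]
= 22 * cos(19x) * d/dx(19x)
= 22 * 19 * cos(19x)
= 418 * cos(19x)
Evaluate at x = 0:
= 418 * cos(0)
= 418 * 1
= 418

418


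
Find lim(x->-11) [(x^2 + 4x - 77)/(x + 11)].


Direct substitution gives 0/0, so we factor the numerator.
Factor: (x^2 + 4x - 77) = (x + 11)(x - 7)
Cancel the common factor (x + 11):
(x^2 + 4x - 77)/(x + 11) = (x - 7)
Now substitute x = -11:
= (-11) - (7) = -18

-18


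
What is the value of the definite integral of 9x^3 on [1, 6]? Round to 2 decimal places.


Find the antiderivative of 9x^3:
F(x) = 9/4 * x^4
Apply the Fundamental Theorem of Calculus:
F(6) - F(1)
= 9/4 * 6^4 - 9/4 * 1^4
= 9/4 * (1296 - 1)
= 9/4 * 1295
= 11655/4 = 2913.75

2913.75


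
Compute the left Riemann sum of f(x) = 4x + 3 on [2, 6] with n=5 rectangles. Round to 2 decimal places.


Left Riemann sum uses left endpoints of each subinterval.
Interval: [2, 6], n = 5
dx = (6 - 2) / 5 = 4/5
Left endpoints: [2, 14/5, 18/5, 22/5, 26/5]
f values: [11, 71/5, 87/5, 103/5, 119/5]
Sum = dx * (sum of f values)
= 4/5 * 87
= 348/5 = 69.60

69.60


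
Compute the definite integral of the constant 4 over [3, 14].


The integral of a constant k over [a, b] equals k * (b - a).
integral from 3 to 14 of 4 dx
= 4 * (14 - 3)
= 4 * 11
= 44

44


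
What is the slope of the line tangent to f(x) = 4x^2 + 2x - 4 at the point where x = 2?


The slope of the tangent line equals f'(x) at the point.
f(x) = 4x^2 + 2x - 4
f'(x) = 8x + 2
At x = 2:
f'(2) = 8 * 2 + 2
= 16 + 2
= 18

18


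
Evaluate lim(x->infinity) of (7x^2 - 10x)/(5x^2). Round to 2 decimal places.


For limits at infinity with equal-degree polynomials,
we compare leading coefficients.
Numerator leading term: 7x^2
Denominator leading term: 5x^2
Divide both by x^2:
lim = (7 - 10/x) / (5)
As x -> infinity, the 1/x and 1/x^2 terms vanish:
= 7/5 = 1.40

1.40


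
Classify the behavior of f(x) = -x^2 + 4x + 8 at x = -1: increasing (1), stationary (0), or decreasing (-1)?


Compute f'(x) to determine behavior:
f'(x) = -2x + 4
f'(-1) = -2 * (-1) + 4
= 2 + 4
= 6
Since f'(-1) > 0, the function is increasing (1)

1


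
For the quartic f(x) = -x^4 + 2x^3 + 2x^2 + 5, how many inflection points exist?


Inflection points occur where f''(x) = 0 and concavity changes.
f(x) = -x^4 + 2x^3 + 2x^2 + 5
f'(x) = -4x^3 + 6x^2 + 4x
f''(x) = -12x^2 + 12x + 4
This is a quadratic in x. Use the discriminant to count real roots.
Discriminant = (12)^2 - 4 * (-12) * 4
= 144 - (-192)
= 336
Since discriminant > 0, f''(x) = 0 has 2 distinct real solutions.
A quadratic with two distinct real roots changes sign at each root, so concavity changes at both.
Number of inflection points: 2

2


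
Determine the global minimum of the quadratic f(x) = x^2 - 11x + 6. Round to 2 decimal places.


For a quadratic f(x) = ax^2 + bx + c with a > 0, the minimum is at the vertex.
Vertex x-coordinate: x = -b/(2a)
x = -(-11) / (2 * 1)
x = 11/2
Substitute back to find the minimum value:
f(11/2) = 1 * (11/2)^2 - 11 * (11/2) + 6
= 121/4 - 121/2 + 6
= -97/4 = -24.25

-24.25


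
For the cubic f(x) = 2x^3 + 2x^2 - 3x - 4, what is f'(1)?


Differentiate f(x) = 2x^3 + 2x^2 - 3x - 4 term by term:
f'(x) = 6x^2 + 4x - 3
Substitute x = 1:
f'(1) = 6 * 1^2 + 4 * 1 - 3
= 6 + 4 - 3
= 7

7
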